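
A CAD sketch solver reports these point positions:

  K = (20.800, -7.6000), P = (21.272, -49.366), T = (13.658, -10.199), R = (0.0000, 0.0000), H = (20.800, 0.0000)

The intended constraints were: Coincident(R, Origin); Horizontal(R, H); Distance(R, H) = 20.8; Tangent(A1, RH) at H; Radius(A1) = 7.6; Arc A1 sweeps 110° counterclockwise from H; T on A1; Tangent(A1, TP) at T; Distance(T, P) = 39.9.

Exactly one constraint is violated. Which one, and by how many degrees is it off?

Tangent(A1, TP) at T — off by 9.00°.

R = (0.00, 0.00) ✓; R.y = 0.00, H.y = 0.00 ✓; |RH| = 20.80 ✓; ∠(KH, HR) = 90.00° ✓; |KH| = 7.600 ✓; bearing(K→T) − bearing(K→H) = 110.0° ✓; |KT| = 7.600 ✓; ∠(KT, TP) = 99.00° ✗; |TP| = 39.90 ✓.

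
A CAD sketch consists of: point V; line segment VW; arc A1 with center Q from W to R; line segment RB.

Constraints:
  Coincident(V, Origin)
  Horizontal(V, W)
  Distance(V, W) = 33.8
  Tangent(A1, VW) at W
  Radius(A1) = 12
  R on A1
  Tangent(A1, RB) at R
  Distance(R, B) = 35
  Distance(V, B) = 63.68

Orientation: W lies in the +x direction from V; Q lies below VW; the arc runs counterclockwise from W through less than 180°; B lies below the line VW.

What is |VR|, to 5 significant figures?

29.763

Checks: |QW| = 12.00 ✓; |QR| = 12.00 ✓; ∠(QR, RB) = 90.00° ✓; |RB| = 35.00 ✓; |VB| = 63.68 ✓.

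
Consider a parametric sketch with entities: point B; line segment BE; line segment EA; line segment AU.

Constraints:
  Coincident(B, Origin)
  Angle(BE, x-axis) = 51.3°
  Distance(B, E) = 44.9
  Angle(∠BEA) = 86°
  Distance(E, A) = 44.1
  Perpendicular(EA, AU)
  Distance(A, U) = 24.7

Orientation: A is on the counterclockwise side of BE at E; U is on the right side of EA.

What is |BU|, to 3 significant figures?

80.7

B is at the origin; BE runs at 51.3° with length 44.9, so E = 44.9·(cos 51.3°, sin 51.3°) = (28.1, 35.0). ∠BEA = 86.0°, so EA runs at 51.3° + (180° − 86.0°) = 145° from the x-axis; with |EA| = 44.1, A = E + 44.1·(cos 145°, sin 145°) = (-8.18, 60.1). EA is perpendicular to AU; with |AU| = 24.7 on the right of EA, U = A + 24.7·(0.569, 0.822) = (5.88, 80.5). Then |BU| = |U − B| = 80.7.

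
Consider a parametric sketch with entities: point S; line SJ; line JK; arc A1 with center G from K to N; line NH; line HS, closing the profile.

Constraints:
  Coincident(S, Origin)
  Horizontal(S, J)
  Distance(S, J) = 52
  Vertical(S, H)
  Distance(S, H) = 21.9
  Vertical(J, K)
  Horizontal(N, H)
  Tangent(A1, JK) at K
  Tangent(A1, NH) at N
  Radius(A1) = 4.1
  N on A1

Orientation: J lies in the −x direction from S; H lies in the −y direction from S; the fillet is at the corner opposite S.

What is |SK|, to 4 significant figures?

54.96

S is at the origin; S and J share the same y with |SJ| = 52.0 and J on the −x side, so J = (-52.00, 0.000). SH is vertical with |SH| = 21.9 and H on the −y side, so H = (0.000, -21.90). The virtual corner opposite S is at (-52.00, -21.90). Since A1 is tangent to JK there, GK ⟂ JK and A1 meets NH tangentially, so GN is at right angles to NH, with radius 4.1, so the center G sits 4.1 in from both sides at G = (-47.90, -17.80). That places the tangent points at K = (-52.00, -17.80) on JK and N = (-47.90, -21.90) on NH. Then |SK| = |K − S| = 54.96.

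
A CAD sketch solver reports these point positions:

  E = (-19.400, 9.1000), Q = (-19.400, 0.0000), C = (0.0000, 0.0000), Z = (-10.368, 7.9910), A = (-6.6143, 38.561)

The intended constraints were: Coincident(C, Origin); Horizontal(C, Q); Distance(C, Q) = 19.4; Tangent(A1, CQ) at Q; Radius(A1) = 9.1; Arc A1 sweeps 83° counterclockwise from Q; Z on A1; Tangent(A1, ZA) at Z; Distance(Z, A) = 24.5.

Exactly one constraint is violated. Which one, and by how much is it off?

Distance(Z, A) = 24.5 — off by 6.30.

C = (0.00, 0.00) ✓; C.y = 0.00, Q.y = 0.00 ✓; |CQ| = 19.40 ✓; ∠(EQ, QC) = 90.00° ✓; |EQ| = 9.100 ✓; bearing(E→Z) − bearing(E→Q) = 83.00° ✓; |EZ| = 9.100 ✓; ∠(EZ, ZA) = 90.00° ✓; |ZA| = 30.80 ✗.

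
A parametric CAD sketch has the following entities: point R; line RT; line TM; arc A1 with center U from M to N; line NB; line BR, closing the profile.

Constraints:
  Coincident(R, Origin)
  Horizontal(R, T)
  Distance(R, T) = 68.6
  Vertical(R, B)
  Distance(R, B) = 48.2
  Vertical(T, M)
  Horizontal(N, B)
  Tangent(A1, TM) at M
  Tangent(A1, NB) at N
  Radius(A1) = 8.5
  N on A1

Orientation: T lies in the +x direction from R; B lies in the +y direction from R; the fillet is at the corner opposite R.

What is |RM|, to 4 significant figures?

79.26

R is at the origin; RT is horizontal with |RT| = 68.6 and T on the +x side, so T = (68.60, 0.000). RB is vertical with |RB| = 48.2 and B on the +y side, so B = (0.000, 48.20). The virtual corner opposite R is at (68.60, 48.20). The tangent condition forces UM to be normal to TM and the tangent condition forces UN to be normal to NB, with radius 8.5, so the center U sits 8.5 in from both sides at U = (60.10, 39.70). That places the tangent points at M = (68.60, 39.70) on TM and N = (60.10, 48.20) on NB. Then |RM| = |M − R| = 79.26.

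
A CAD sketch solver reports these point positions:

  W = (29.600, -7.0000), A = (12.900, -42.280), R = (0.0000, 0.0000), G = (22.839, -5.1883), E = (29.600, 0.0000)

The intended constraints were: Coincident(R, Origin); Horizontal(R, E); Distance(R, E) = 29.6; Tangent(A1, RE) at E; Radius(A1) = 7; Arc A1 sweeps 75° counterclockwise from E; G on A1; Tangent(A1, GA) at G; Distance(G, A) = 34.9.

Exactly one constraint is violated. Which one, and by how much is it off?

Distance(G, A) = 34.9 — off by 3.50.

R = (0.00, 0.00) ✓; R.y = 0.00, E.y = 0.00 ✓; |RE| = 29.60 ✓; ∠(WE, ER) = 90.00° ✓; |WE| = 7.000 ✓; bearing(W→G) − bearing(W→E) = 75.00° ✓; |WG| = 7.000 ✓; ∠(WG, GA) = 90.00° ✓; |GA| = 38.40 ✗.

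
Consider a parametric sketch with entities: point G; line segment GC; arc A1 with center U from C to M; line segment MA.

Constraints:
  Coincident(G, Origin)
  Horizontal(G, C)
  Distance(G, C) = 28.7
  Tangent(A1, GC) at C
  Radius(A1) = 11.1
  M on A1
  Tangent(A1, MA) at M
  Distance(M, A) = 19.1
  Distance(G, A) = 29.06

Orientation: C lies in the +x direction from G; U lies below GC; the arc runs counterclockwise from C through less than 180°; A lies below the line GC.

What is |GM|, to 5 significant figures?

19.723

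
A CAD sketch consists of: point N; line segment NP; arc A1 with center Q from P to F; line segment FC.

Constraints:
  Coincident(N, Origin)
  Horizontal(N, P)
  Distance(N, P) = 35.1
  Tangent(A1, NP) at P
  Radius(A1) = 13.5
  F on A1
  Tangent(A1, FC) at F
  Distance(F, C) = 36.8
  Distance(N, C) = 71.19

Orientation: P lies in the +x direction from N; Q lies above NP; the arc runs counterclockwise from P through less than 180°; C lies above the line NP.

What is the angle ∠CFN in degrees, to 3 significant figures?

109°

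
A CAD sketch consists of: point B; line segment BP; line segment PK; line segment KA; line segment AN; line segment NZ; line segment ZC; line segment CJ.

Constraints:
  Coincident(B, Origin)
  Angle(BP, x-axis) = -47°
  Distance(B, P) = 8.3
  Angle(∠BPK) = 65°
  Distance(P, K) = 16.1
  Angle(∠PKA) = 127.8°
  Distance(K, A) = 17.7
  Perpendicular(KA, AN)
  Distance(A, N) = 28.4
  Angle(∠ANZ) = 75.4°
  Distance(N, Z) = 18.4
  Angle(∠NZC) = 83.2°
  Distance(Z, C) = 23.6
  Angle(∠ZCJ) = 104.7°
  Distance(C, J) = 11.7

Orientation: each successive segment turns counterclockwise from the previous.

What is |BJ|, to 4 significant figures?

24.69

B is at the origin; BP runs at -47.0° with length 8.3, so P = (5.661, -6.070). ∠BPK = 65.0° gives PK at 68.00° from the x-axis; with |PK| = 16.1, K = (11.69, 8.857). ∠PKA = 127.8° gives KA at 120.2° from the x-axis; with |KA| = 17.7, A = (2.788, 24.16). KA ⟂ AN, so AN runs at -149.8°; with |AN| = 28.4, N = (-21.76, 9.869). ∠ANZ = 75.4° gives NZ at -45.20° from the x-axis; with |NZ| = 18.4, Z = (-8.792, -3.187). ∠NZC = 83.2° gives ZC at 51.60° from the x-axis; with |ZC| = 23.6, C = (5.867, 15.31). ∠ZCJ = 104.7° gives CJ at 126.9° from the x-axis; with |CJ| = 11.7, J = (-1.158, 24.66). Then |BJ| = |J − B| = 24.69.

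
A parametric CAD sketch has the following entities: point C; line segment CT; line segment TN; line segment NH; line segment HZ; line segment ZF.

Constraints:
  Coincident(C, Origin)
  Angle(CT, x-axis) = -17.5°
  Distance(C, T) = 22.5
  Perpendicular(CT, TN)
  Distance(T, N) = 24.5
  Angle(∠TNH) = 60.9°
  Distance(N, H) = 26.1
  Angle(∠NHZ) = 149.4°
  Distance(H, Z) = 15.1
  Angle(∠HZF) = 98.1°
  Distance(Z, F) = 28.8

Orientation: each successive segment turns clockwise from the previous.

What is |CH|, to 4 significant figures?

11.81

C is at the origin; CT runs at -17.5° with length 22.5, so T = (21.46, -6.766). CT ⟂ TN, so TN runs at -107.5°; with |TN| = 24.5, N = (14.09, -30.13). ∠TNH = 60.9° gives NH at 133.4° from the x-axis; with |NH| = 26.1, H = (-3.842, -11.17). Then |CH| = |H − C| = 11.81.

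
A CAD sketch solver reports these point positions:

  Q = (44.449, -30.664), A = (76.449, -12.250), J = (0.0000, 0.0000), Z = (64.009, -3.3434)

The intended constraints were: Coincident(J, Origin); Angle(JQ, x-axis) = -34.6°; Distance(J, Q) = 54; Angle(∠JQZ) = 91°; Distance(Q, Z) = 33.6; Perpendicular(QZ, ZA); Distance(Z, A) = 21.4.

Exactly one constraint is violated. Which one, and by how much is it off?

Distance(Z, A) = 21.4 — off by 6.10.

J = (0.00, 0.00) ✓; JQ at -34.60° ✓; |JQ| = 54.00 ✓; ∠JQZ = 91.00° ✓; |QZ| = 33.60 ✓; ∠(QZ, ZA) = 90.00° ✓; |ZA| = 15.30 ✗.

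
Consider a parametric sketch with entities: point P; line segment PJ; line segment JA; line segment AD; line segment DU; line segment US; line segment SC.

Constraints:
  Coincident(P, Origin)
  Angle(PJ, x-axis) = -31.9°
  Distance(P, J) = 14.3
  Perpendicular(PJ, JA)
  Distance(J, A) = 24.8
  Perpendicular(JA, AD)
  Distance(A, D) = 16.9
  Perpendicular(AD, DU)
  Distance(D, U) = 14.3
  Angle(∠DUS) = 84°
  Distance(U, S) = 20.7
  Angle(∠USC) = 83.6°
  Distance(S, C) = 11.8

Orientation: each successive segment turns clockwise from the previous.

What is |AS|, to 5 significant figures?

12.684

P is at the origin; PJ runs at -31.9° with length 14.3, so J = (12.140, -7.5567). PJ is perpendicular to JA, so JA runs at -121.90°; with |JA| = 24.8, A = (-0.96498, -28.611). The perpendicularity gives AD at right angles to JA, so AD runs at 148.10°; with |AD| = 16.9, D = (-15.313, -19.681). AD ⟂ DU, so DU runs at 58.100°; with |DU| = 14.3, U = (-7.7559, -7.5403). ∠DUS = 84.0° gives US at -37.900° from the x-axis; with |US| = 20.7, S = (8.5781, -20.256). Then |AS| = |S − A| = 12.684.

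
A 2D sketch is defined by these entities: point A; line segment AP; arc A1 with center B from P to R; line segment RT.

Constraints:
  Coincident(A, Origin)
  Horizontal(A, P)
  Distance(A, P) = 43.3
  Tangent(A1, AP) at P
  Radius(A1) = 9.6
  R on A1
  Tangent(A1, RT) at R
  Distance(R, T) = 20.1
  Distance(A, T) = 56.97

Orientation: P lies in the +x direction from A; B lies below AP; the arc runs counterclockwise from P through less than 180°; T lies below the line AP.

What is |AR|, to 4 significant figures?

38.72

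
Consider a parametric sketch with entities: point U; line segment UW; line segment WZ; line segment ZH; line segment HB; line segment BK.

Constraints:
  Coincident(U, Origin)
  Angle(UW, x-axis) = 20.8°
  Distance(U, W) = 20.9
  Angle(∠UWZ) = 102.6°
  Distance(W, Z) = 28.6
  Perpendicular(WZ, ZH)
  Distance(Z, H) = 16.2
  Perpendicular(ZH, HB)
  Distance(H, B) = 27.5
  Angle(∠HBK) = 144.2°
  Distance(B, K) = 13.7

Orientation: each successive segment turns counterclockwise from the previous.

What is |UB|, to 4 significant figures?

7.045

U is at the origin; UW runs at 20.8° with length 20.9, so W = (19.54, 7.422). ∠UWZ = 102.6° gives WZ at 98.20° from the x-axis; with |WZ| = 28.6, Z = (15.46, 35.73). WZ is perpendicular to ZH, so ZH runs at -171.8°; with |ZH| = 16.2, H = (-0.5757, 33.42). ZH is perpendicular to HB, so HB runs at -81.80°; with |HB| = 27.5, B = (3.347, 6.200). Then |UB| = |B − U| = 7.045.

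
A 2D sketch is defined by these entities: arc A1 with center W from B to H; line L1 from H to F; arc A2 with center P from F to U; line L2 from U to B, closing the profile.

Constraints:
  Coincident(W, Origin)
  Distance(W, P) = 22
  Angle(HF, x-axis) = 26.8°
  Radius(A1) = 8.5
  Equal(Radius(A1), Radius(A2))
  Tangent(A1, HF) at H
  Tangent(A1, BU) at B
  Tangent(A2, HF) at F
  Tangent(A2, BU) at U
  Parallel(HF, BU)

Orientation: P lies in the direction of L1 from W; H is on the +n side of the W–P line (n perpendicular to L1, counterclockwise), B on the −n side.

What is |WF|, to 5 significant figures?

23.585

The slot axis is L1's direction at 26.8°, so u = (cos 26.8°, sin 26.8°) = (0.89259, 0.45088) and n = (−sin 26.8°, cos 26.8°) = (-0.45088, 0.89259). W is at the origin and P lies 22.0 along u from W, so P = 22.0·u = (19.637, 9.9193). Tangency of A1 to both parallel lines with radius 8.5 puts H and B at W ± 8.5·n: H = (-3.8325, 7.5870), B = (3.8325, -7.5870). Equal radii place F and U the same way about P: F = P + 8.5·n = (15.804, 17.506), U = P − 8.5·n = (23.469, 2.3323). Then |WF| = |F − W| = 23.585.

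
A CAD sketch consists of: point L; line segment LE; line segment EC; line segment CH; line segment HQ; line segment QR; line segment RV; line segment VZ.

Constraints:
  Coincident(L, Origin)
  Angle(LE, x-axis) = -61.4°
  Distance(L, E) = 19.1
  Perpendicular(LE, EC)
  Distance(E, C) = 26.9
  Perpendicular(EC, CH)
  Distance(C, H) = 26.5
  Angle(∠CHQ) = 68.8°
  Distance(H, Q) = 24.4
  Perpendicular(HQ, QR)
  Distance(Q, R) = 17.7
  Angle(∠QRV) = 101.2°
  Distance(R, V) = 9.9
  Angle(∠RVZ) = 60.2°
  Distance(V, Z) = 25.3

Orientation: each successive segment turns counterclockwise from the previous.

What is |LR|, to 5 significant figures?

20.801

∠CHQ = 68.8° gives HQ at -130.20° from the x-axis; with |HQ| = 24.4, Q = (4.3263, 0.73726). HQ ⟂ QR, so QR runs at -40.200°; with |QR| = 17.7, R = (17.845, -10.687). Then |LR| = |R − L| = 20.801.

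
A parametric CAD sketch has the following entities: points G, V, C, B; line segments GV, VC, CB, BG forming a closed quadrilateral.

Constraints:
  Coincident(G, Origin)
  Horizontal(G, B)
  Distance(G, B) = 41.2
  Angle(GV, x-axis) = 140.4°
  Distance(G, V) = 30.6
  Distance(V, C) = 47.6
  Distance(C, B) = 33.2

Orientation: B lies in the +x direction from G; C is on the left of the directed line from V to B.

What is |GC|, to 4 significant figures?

36.36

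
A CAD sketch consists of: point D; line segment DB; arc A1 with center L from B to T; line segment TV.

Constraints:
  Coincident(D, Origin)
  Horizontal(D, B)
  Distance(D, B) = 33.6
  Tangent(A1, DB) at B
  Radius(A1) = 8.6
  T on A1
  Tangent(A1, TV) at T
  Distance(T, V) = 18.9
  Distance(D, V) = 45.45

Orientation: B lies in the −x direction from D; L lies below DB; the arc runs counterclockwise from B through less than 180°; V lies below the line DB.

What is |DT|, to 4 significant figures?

43.23

Checks: ∠(LB, BD) = 90.00° ✓; |LT| = 8.600 ✓; ∠(LT, TV) = 90.00° ✓; |TV| = 18.90 ✓; |DV| = 45.45 ✓.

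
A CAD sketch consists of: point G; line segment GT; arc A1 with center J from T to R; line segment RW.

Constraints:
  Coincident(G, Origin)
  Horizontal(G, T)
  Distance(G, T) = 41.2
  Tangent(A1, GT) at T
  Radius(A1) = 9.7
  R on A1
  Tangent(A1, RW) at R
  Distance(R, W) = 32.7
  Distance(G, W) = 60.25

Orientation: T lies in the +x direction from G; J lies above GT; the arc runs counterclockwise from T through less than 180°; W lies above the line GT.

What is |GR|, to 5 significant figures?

52.016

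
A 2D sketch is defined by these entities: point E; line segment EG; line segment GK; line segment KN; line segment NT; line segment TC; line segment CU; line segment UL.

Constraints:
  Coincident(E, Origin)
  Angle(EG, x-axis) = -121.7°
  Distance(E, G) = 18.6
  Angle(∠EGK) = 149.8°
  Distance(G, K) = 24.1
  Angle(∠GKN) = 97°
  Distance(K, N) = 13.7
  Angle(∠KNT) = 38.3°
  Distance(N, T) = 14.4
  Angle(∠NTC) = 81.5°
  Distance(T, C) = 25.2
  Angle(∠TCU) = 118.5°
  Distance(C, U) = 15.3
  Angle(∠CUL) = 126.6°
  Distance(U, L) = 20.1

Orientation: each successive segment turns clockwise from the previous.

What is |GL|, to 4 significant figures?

55.66

∠TCU = 118.5° gives CU at -176.6° from the x-axis; with |CU| = 15.3, U = (-51.07, -43.81). ∠CUL = 126.6° gives UL at 130.0° from the x-axis; with |UL| = 20.1, L = (-63.99, -28.41). Then |GL| = |L − G| = 55.66.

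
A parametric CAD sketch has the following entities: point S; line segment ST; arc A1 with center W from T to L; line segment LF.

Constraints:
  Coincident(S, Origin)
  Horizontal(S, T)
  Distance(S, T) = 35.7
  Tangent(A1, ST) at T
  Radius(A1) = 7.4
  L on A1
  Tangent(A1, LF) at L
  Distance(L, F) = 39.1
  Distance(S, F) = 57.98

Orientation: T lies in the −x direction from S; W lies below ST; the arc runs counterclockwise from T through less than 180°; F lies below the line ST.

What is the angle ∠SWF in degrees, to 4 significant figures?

98.90°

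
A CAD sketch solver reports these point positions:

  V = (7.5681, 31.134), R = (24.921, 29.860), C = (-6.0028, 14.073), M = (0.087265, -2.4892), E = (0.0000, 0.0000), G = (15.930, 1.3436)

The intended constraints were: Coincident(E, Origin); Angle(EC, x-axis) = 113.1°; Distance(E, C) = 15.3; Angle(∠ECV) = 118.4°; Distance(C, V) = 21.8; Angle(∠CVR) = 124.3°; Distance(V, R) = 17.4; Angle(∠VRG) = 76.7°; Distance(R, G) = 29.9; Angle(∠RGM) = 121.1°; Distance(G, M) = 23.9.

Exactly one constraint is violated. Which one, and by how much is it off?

Distance(G, M) = 23.9 — off by 7.60.

E = (0.00, 0.00) ✓; EC at 113.1° ✓; |EC| = 15.30 ✓; ∠ECV = 118.4° ✓; |CV| = 21.80 ✓; ∠CVR = 124.3° ✓; |VR| = 17.40 ✓; ∠VRG = 76.70° ✓; |RG| = 29.90 ✓; ∠RGM = 121.1° ✓; |GM| = 16.30 ✗.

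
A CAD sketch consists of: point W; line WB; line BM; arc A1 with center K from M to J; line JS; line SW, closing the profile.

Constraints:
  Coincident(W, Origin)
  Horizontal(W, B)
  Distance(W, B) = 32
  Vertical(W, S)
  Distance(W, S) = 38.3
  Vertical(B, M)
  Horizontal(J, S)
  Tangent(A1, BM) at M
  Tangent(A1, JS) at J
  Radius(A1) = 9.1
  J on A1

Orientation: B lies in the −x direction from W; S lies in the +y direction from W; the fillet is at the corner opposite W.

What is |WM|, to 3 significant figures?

43.3

W is at the origin; WB is horizontal with |WB| = 32.0 and B on the −x side, so B = (-32.0, 0.00). WS is vertical with |WS| = 38.3 and S on the +y side, so S = (0.00, 38.3). The virtual corner opposite W is at (-32.0, 38.3). Since A1 is tangent to BM there, KM ⟂ BM and A1 meets JS tangentially, so KJ is at right angles to JS, with radius 9.1, so the center K sits 9.1 in from both sides at K = (-22.9, 29.2). That places the tangent points at M = (-32.0, 29.2) on BM and J = (-22.9, 38.3) on JS. Then |WM| = |M − W| = 43.3.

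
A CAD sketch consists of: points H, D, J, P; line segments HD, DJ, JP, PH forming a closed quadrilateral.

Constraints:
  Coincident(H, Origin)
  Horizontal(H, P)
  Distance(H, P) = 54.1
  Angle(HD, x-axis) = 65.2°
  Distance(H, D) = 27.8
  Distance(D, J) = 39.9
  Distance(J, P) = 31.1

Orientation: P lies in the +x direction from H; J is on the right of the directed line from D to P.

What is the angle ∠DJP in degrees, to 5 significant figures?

87.199°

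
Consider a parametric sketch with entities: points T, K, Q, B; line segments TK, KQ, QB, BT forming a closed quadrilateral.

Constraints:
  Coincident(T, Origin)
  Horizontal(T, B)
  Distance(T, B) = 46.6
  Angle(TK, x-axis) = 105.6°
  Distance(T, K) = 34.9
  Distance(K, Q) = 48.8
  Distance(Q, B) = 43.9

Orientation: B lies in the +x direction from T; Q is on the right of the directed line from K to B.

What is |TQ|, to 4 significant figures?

13.93

Checks: |KQ| = 48.80 ✓; |QB| = 43.90 ✓.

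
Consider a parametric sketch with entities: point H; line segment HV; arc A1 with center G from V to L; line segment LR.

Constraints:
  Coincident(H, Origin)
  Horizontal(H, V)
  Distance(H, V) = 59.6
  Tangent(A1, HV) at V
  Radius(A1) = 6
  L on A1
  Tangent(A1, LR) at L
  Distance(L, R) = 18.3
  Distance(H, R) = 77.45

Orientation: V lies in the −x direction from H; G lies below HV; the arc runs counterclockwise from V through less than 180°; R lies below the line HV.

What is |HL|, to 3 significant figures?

64.4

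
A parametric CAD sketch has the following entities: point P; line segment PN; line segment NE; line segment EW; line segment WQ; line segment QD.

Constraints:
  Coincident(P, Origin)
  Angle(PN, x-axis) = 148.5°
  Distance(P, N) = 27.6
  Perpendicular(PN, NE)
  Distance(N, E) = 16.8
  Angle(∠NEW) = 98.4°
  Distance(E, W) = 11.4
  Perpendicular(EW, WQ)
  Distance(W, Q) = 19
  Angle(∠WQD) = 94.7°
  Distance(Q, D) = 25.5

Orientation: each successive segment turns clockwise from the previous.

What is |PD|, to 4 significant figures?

38.87

EW ⟂ WQ, so WQ runs at -113.1°; with |WQ| = 19.0, Q = (-11.72, 6.796). ∠WQD = 94.7° gives QD at 161.6° from the x-axis; with |QD| = 25.5, D = (-35.92, 14.85). Then |PD| = |D − P| = 38.87.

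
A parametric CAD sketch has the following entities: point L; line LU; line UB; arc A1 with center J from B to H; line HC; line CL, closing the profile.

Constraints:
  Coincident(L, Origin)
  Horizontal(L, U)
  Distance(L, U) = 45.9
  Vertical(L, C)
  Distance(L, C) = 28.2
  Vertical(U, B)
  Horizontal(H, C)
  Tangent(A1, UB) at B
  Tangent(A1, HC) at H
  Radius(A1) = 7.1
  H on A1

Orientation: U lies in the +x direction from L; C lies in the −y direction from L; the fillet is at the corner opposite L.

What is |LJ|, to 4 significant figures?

44.17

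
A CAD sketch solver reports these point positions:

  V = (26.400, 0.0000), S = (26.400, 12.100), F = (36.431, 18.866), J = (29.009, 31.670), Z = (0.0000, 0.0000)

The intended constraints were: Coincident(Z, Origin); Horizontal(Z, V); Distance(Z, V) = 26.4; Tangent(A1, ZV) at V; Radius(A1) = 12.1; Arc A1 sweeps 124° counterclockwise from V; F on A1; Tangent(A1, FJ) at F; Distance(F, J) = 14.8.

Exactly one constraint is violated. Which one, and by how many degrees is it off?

Tangent(A1, FJ) at F — off by 3.90°.

Z = (0.00, 0.00) ✓; Z.y = 0.00, V.y = 0.00 ✓; |ZV| = 26.40 ✓; ∠(SV, VZ) = 90.00° ✓; |SV| = 12.10 ✓; bearing(S→F) − bearing(S→V) = 124.0° ✓; |SF| = 12.10 ✓; ∠(SF, FJ) = 93.90° ✗; |FJ| = 14.80 ✓.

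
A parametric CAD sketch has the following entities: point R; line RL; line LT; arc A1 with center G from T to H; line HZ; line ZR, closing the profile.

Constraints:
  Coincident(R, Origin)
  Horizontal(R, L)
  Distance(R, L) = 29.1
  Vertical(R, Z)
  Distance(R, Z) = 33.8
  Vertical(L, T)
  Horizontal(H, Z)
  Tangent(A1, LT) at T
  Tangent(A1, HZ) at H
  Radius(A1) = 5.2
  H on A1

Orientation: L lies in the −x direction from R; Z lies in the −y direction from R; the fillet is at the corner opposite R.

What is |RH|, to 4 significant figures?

41.40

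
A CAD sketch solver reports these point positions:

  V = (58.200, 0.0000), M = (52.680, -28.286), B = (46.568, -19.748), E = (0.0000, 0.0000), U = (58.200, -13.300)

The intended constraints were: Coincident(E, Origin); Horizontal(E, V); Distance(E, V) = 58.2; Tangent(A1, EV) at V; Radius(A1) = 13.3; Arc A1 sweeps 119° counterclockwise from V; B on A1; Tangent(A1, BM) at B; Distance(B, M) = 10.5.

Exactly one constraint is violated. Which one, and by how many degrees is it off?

Tangent(A1, BM) at B — off by 6.60°.

E = (0.00, 0.00) ✓; E.y = 0.00, V.y = 0.00 ✓; |EV| = 58.20 ✓; ∠(UV, VE) = 90.00° ✓; |UV| = 13.30 ✓; bearing(U→B) − bearing(U→V) = 119.0° ✓; |UB| = 13.30 ✓; ∠(UB, BM) = 83.40° ✗; |BM| = 10.50 ✓.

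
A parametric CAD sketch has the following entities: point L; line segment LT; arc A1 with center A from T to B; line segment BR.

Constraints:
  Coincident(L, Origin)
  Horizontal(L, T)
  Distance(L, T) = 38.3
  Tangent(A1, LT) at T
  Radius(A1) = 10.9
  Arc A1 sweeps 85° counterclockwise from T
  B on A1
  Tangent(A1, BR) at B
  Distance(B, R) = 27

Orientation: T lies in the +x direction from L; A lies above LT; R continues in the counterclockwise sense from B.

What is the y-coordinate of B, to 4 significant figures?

9.950

L is at the origin; L and T share the same y with |LT| = 38.3 and T on the +x side, so T = (38.30, 0.000). The tangent condition forces AT to be normal to LT, so A = T + (0, 10.9) = (38.30, 10.90). On A1, T sits at bearing -90° from A; an 85° counterclockwise sweep puts B at bearing -5°, so B = A + 10.9·(cos -5°, sin -5°) = (49.16, 9.950). So B.y = 9.950.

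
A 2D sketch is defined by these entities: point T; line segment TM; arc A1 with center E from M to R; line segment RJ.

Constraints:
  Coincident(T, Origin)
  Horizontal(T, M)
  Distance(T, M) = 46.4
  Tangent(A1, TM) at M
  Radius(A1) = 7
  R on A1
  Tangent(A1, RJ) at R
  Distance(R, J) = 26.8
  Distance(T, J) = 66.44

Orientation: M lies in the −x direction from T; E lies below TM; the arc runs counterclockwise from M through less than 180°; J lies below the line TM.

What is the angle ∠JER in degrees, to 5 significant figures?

75.362°

Checks: |EM| = 7.000 ✓; |ER| = 7.000 ✓; ∠(ER, RJ) = 90.00° ✓; |RJ| = 26.80 ✓; |TJ| = 66.44 ✓.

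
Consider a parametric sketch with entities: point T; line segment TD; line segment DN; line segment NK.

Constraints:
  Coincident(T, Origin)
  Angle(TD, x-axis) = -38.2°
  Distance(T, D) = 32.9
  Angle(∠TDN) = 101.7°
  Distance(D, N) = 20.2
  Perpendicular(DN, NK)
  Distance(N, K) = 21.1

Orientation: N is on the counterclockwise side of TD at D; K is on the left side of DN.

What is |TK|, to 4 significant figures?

29.08

∠TDN = 101.7°, so DN runs at -38.2° + (180° − 101.7°) = 40.10° from the x-axis; with |DN| = 20.2, N = D + 20.2·(cos 40.10°, sin 40.10°) = (41.31, -7.334). DN ⟂ NK; with |NK| = 21.1 on the left of DN, K = N + 21.1·(-0.6441, 0.7649) = (27.72, 8.806). Then |TK| = |K − T| = 29.08.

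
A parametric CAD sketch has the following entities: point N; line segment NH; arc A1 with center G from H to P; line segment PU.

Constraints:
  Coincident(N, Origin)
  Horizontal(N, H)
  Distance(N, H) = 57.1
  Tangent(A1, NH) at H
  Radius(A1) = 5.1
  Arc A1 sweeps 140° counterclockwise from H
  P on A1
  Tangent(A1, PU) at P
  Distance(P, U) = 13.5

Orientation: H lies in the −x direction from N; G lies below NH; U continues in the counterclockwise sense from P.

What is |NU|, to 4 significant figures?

53.07

On A1, H sits at bearing 90° from G; a 140° counterclockwise sweep puts P at bearing 230°, so P = G + 5.1·(cos 230°, sin 230°) = (-60.38, -9.007). Since A1 is tangent to PU there, GP ⟂ PU, so PU runs along (−sin 230°, cos 230°); with |PU| = 13.5, U = (-50.04, -17.68). Then |NU| = |U − N| = 53.07.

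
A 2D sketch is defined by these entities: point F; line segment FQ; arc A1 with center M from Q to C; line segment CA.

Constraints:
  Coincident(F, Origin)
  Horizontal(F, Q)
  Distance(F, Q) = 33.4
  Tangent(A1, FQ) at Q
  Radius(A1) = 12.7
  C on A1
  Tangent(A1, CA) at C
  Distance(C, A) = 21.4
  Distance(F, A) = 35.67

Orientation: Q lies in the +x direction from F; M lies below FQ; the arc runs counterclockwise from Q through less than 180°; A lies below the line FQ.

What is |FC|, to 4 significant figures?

23.34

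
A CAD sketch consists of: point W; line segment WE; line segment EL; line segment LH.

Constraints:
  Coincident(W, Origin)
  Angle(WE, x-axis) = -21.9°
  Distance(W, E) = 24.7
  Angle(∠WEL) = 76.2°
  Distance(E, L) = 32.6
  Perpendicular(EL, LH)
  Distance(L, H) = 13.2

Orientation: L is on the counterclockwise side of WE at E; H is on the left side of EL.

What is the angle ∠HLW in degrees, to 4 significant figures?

48.07°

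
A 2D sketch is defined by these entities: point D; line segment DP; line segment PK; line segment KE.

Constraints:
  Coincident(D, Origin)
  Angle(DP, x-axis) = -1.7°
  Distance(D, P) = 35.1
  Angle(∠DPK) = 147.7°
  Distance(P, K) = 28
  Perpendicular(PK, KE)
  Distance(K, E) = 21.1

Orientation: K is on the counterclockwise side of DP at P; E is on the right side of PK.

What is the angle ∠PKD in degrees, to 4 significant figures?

18.02°

D is at the origin; DP runs at -1.7° with length 35.1, so P = 35.1·(cos -1.7°, sin -1.7°) = (35.08, -1.041). ∠DPK = 147.7°, so PK runs at -1.7° + (180° − 147.7°) = 30.60° from the x-axis; with |PK| = 28.0, K = P + 28.0·(cos 30.60°, sin 30.60°) = (59.19, 13.21). Then cos ∠PKD = KP·KD / (|KP||KD|), giving 18.02°.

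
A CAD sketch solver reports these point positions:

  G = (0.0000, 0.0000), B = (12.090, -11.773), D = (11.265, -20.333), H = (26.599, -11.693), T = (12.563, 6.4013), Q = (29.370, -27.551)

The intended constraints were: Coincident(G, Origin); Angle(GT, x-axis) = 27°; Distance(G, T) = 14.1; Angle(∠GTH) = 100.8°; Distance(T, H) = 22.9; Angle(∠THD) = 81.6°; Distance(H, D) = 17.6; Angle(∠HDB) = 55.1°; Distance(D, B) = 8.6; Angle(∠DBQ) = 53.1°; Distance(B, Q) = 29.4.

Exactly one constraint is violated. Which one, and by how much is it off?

Distance(B, Q) = 29.4 — off by 6.00.

G = (0.00, 0.00) ✓; GT at 27.00° ✓; |GT| = 14.10 ✓; ∠GTH = 100.8° ✓; |TH| = 22.90 ✓; ∠THD = 81.60° ✓; |HD| = 17.60 ✓; ∠HDB = 55.10° ✓; |DB| = 8.600 ✓; ∠DBQ = 53.11° ✓; |BQ| = 23.40 ✗.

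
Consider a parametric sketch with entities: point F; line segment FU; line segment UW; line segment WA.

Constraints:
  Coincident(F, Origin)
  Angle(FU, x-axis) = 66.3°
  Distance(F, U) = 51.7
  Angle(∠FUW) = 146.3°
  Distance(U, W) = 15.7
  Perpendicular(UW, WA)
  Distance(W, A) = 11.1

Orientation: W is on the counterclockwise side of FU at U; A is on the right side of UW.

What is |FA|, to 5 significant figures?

70.922

F is at the origin; FU runs at 66.3° with length 51.7, so U = 51.7·(cos 66.3°, sin 66.3°) = (20.781, 47.340). ∠FUW = 146.3°, so UW runs at 66.3° + (180° − 146.3°) = 100.00° from the x-axis; with |UW| = 15.7, W = U + 15.7·(cos 100.00°, sin 100.00°) = (18.054, 62.801). The perpendicularity gives WA at right angles to UW; with |WA| = 11.1 on the right of UW, A = W + 11.1·(0.98481, 0.17365) = (28.986, 64.729). Then |FA| = |A − F| = 70.922.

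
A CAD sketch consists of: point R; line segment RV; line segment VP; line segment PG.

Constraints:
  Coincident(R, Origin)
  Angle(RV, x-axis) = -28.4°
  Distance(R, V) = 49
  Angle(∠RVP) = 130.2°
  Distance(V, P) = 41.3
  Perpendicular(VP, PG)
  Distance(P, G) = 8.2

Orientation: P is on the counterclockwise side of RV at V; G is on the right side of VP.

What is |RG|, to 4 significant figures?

86.02

∠RVP = 130.2°, so VP runs at -28.4° + (180° − 130.2°) = 21.40° from the x-axis; with |VP| = 41.3, P = V + 41.3·(cos 21.40°, sin 21.40°) = (81.56, -8.236). The perpendicularity gives PG at right angles to VP; with |PG| = 8.2 on the right of VP, G = P + 8.2·(0.3649, -0.9311) = (84.55, -15.87). Then |RG| = |G − R| = 86.02.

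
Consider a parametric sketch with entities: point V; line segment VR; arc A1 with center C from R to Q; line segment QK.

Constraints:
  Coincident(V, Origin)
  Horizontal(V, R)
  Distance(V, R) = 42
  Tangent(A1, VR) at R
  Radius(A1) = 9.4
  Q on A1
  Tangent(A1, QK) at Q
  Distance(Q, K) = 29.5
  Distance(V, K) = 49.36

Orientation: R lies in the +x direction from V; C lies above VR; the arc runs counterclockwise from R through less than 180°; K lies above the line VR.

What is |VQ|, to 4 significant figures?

51.67

Checks: |CQ| = 9.400 ✓; ∠(CQ, QK) = 90.00° ✓; |QK| = 29.50 ✓; |VK| = 49.36 ✓.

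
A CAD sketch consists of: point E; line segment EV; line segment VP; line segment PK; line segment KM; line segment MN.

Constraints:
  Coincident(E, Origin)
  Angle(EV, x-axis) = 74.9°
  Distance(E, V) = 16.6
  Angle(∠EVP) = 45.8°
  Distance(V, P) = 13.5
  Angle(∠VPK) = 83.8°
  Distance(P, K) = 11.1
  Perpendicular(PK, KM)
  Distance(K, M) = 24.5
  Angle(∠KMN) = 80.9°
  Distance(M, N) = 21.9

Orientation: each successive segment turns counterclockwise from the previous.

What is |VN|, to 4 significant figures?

14.20

E is at the origin; EV runs at 74.9° with length 16.6, so V = (4.324, 16.03). ∠EVP = 45.8° gives VP at -150.9° from the x-axis; with |VP| = 13.5, P = (-7.472, 9.461). ∠VPK = 83.8° gives PK at -54.70° from the x-axis; with |PK| = 11.1, K = (-1.057, 0.4022). PK is perpendicular to KM, so KM runs at 35.30°; with |KM| = 24.5, M = (18.94, 14.56). ∠KMN = 80.9° gives MN at 134.4° from the x-axis; with |MN| = 21.9, N = (3.615, 30.21). Then |VN| = |N − V| = 14.20.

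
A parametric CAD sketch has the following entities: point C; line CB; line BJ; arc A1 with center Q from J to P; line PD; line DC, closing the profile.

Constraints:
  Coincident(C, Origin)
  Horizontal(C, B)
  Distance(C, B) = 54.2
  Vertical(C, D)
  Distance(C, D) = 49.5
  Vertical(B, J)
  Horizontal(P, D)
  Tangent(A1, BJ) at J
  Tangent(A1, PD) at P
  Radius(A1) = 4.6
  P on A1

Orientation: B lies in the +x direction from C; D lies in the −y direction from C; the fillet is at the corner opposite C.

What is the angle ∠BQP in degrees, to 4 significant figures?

174.2°

C is at the origin; C and B share the same y with |CB| = 54.2 and B on the +x side, so B = (54.20, 0.000). CD is vertical with |CD| = 49.5 and D on the −y side, so D = (0.000, -49.50). The virtual corner opposite C is at (54.20, -49.50). Tangency of A1 to BJ means the radius QJ is perpendicular to BJ and since A1 is tangent to PD there, QP ⟂ PD, with radius 4.6, so the center Q sits 4.6 in from both sides at Q = (49.60, -44.90). That places the tangent points at J = (54.20, -44.90) on BJ and P = (49.60, -49.50) on PD. Then cos ∠BQP = QB·QP / (|QB||QP|), giving 174.2°.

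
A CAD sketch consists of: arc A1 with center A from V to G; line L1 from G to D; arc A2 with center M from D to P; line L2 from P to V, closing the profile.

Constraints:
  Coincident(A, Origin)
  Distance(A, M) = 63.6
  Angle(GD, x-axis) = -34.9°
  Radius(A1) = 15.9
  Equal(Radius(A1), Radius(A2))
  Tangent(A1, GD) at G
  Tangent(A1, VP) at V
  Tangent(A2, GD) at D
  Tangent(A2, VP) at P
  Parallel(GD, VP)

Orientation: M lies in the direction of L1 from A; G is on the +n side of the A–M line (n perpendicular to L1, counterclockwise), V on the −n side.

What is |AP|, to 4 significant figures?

65.56

The slot axis is L1's direction at -34.9°, so u = (cos -34.9°, sin -34.9°) = (0.8202, -0.5721) and n = (−sin -34.9°, cos -34.9°) = (0.5721, 0.8202). A is at the origin and M lies 63.6 along u from A, so M = 63.6·u = (52.16, -36.39). Tangency of A1 to both parallel lines with radius 15.9 puts G and V at A ± 15.9·n: G = (9.097, 13.04), V = (-9.097, -13.04). Equal radii place D and P the same way about M: D = M + 15.9·n = (61.26, -23.35), P = M − 15.9·n = (43.06, -49.43). Then |AP| = |P − A| = 65.56.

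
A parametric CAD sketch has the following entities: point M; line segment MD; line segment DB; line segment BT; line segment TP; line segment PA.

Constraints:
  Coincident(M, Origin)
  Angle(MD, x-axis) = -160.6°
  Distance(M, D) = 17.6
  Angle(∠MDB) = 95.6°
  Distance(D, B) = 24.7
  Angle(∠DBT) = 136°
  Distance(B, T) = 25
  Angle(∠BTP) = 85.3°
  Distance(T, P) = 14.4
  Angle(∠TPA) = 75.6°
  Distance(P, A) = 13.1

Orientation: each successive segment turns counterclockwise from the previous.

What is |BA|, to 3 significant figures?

15.2

M is at the origin; MD runs at -160.6° with length 17.6, so D = (-16.6, -5.85). ∠MDB = 95.6° gives DB at -76.2° from the x-axis; with |DB| = 24.7, B = (-10.7, -29.8). ∠DBT = 136.0° gives BT at -32.2° from the x-axis; with |BT| = 25.0, T = (10.4, -43.2). ∠BTP = 85.3° gives TP at 62.5° from the x-axis; with |TP| = 14.4, P = (17.1, -30.4). ∠TPA = 75.6° gives PA at 167° from the x-axis; with |PA| = 13.1, A = (4.34, -27.4). Then |BA| = |A − B| = 15.2.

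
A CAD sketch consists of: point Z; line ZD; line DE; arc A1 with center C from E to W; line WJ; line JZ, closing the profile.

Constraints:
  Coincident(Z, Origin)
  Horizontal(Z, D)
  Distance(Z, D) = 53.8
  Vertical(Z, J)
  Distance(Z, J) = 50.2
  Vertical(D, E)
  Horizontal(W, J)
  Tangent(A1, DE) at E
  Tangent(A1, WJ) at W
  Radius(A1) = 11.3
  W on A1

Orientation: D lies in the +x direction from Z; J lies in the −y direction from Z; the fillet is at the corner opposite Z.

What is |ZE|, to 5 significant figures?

66.390

The virtual corner opposite Z is at (53.800, -50.200). A1 meets DE tangentially, so CE is at right angles to DE and the tangent condition forces CW to be normal to WJ, with radius 11.3, so the center C sits 11.3 in from both sides at C = (42.500, -38.900). That places the tangent points at E = (53.800, -38.900) on DE and W = (42.500, -50.200) on WJ. Then |ZE| = |E − Z| = 66.390.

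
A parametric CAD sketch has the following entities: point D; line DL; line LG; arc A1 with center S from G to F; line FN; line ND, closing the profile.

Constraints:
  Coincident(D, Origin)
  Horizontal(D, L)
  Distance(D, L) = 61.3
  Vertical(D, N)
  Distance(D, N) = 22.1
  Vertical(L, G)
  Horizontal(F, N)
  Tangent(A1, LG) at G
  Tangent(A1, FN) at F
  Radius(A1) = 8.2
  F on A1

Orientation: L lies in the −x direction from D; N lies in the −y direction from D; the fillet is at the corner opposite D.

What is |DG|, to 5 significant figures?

62.856

The virtual corner opposite D is at (-61.300, -22.100). Since A1 is tangent to LG there, SG ⟂ LG and tangency of A1 to FN means the radius SF is perpendicular to FN, with radius 8.2, so the center S sits 8.2 in from both sides at S = (-53.100, -13.900). That places the tangent points at G = (-61.300, -13.900) on LG and F = (-53.100, -22.100) on FN. Then |DG| = |G − D| = 62.856.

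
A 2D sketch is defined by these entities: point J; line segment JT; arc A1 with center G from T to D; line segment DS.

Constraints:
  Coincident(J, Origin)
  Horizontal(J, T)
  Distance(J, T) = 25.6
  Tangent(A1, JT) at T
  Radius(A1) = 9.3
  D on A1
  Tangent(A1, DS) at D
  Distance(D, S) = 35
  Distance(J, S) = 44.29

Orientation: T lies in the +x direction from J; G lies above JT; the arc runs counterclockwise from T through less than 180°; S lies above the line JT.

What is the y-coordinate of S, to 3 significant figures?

42.7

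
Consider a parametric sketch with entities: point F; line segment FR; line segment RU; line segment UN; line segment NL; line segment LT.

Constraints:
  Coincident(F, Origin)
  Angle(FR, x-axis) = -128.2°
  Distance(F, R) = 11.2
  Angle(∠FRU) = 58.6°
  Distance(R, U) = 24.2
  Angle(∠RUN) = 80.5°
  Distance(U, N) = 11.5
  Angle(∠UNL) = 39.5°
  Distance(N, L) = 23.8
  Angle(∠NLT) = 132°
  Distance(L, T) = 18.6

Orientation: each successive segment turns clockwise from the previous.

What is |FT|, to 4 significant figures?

37.95

F is at the origin; FR runs at -128.2° with length 11.2, so R = (-6.926, -8.802). ∠FRU = 58.6° gives RU at 110.4° from the x-axis; with |RU| = 24.2, U = (-15.36, 13.88). ∠RUN = 80.5° gives UN at 10.90° from the x-axis; with |UN| = 11.5, N = (-4.069, 16.06). ∠UNL = 39.5° gives NL at -129.6° from the x-axis; with |NL| = 23.8, L = (-19.24, -2.283). ∠NLT = 132.0° gives LT at -177.6° from the x-axis; with |LT| = 18.6, T = (-37.82, -3.062). Then |FT| = |T − F| = 37.95.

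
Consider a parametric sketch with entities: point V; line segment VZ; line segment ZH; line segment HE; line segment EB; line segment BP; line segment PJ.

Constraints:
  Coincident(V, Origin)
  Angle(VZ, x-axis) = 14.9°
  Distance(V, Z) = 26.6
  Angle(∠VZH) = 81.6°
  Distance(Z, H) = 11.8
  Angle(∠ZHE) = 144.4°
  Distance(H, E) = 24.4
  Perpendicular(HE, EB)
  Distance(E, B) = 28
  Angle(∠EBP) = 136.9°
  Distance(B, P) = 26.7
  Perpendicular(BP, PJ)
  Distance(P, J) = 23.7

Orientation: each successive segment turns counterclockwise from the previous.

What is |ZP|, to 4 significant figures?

43.57

HE ⟂ EB, so EB runs at -121.1°; with |EB| = 28.0, B = (-14.32, 6.305). ∠EBP = 136.9° gives BP at -78.00° from the x-axis; with |BP| = 26.7, P = (-8.766, -19.81). Then |ZP| = |P − Z| = 43.57.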